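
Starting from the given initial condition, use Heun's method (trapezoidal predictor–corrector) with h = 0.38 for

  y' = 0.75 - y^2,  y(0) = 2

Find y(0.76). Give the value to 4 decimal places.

1.1514

Heun: k1 = f(t_n, y_n); k2 = f(t_n + h, y_n + h·k1); y_{n+1} = y_n + (h/2)·(k1 + k2).
t=0.000000, y=2.000000:
  k1 = f(0.000000, 2.000000) = -3.250000
  k2 = f(0.380000, 0.765000) = 0.164775
  y ← 2.000000 + (0.38/2)·(-3.250000 + 0.164775) = 1.413807
t=0.380000, y=1.413807:
  k1 = f(0.380000, 1.413807) = -1.248851
  k2 = f(0.760000, 0.939244) = -0.132179
  y ← 1.413807 + (0.38/2)·(-1.248851 + (-0.132179)) = 1.151412
y(0.76) ≈ 1.1514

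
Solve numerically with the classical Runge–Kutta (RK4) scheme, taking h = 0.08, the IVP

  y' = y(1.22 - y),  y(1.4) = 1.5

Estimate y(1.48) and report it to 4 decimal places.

RK4: k1 = f(x_n, y_n); k2 = f(x_n + h/2, y_n + (h/2)·k1); k3 = f(x_n + h/2, y_n + (h/2)·k2); k4 = f(x_n + h, y_n + h·k3); y_{n+1} = y_n + (h/6)·(k1 + 2k2 + 2k3 + k4).
x=1.400000, y=1.500000:
  k1 = f(1.400000, 1.500000) = -0.420000
  k2 = f(1.440000, 1.483200) = -0.390378
  k3 = f(1.440000, 1.484385) = -0.392449
  k4 = f(1.480000, 1.468604) = -0.365101
  y ← 1.500000 + (0.08/6)·(k1 + 2k2 + 2k3 + k4) = 1.468657
y(1.48) ≈ 1.4687

1.4687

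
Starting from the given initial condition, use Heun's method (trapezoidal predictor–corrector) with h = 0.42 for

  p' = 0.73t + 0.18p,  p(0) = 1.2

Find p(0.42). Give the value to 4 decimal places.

Heun: k1 = f(t_n, p_n); k2 = f(t_n + h, p_n + h·k1); p_{n+1} = p_n + (h/2)·(k1 + k2).
t=0.000000, p=1.200000:
  k1 = f(0.000000, 1.200000) = 0.216000
  k2 = f(0.420000, 1.290720) = 0.538930
  p ← 1.200000 + (0.42/2)·(0.216000 + 0.538930) = 1.358535
p(0.42) ≈ 1.3585

1.3585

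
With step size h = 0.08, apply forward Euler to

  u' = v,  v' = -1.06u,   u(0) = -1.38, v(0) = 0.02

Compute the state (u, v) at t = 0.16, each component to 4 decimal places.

-1.3674, 0.2539

Euler on (u,v): u_{n+1} = u_n + h·u', v_{n+1} = v_n + h·v'.
0.000000: (-1.380000, 0.020000); f=(0.020000, 1.462800) → (-1.378400, 0.137024)
0.080000: (-1.378400, 0.137024); f=(0.137024, 1.461104) → (-1.367438, 0.253912)
(u(0.16), v(0.16)) ≈ (-1.3674, 0.2539)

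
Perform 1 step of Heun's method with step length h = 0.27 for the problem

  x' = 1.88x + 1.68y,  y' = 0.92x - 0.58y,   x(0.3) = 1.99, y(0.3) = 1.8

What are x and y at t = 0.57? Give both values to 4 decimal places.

Heun on (x,y): k1 = f(t_n, state_n); k2 = f(t_n + h, state_n + h·k1); state_{n+1} = state_n + (h/2)·(k1 + k2).
0.300000: (1.990000, 1.800000)
  k1 = (6.765200, 0.786800)
  predictor → (3.816604, 2.012436)
  k2 = (10.556108, 2.344063)
  → (4.328377, 2.222666)
(x(0.57), y(0.57)) ≈ (4.3284, 2.2227)

4.3284, 2.2227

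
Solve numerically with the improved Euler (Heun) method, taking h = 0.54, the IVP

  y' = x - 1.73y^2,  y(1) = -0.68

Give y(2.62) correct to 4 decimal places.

Heun: k1 = f(x_n, y_n); k2 = f(x_n + h, y_n + h·k1); y_{n+1} = y_n + (h/2)·(k1 + k2).
x=1.000000, y=-0.680000:
  k1 = f(1.000000, -0.680000) = 0.200048
  k2 = f(1.540000, -0.571974) = 0.974023
  y ← -0.680000 + (0.54/2)·(0.200048 + 0.974023) = -0.363001
x=1.540000, y=-0.363001:
  k1 = f(1.540000, -0.363001) = 1.312039
  k2 = f(2.080000, 0.345500) = 1.873489
  y ← -0.363001 + (0.54/2)·(1.312039 + 1.873489) = 0.497092
x=2.080000, y=0.497092:
  k1 = f(2.080000, 0.497092) = 1.652517
  k2 = f(2.620000, 1.389451) = -0.719892
  y ← 0.497092 + (0.54/2)·(1.652517 + (-0.719892)) = 0.748900
y(2.62) ≈ 0.7489

0.7489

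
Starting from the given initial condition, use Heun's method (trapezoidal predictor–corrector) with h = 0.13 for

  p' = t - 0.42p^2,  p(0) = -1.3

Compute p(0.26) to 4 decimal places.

-1.4778

Heun: k1 = f(t_n, p_n); k2 = f(t_n + h, p_n + h·k1); p_{n+1} = p_n + (h/2)·(k1 + k2).
t=0.000000, p=-1.300000:
  k1 = f(0.000000, -1.300000) = -0.709800
  k2 = f(0.130000, -1.392274) = -0.684139
  p ← -1.300000 + (0.13/2)·(-0.709800 + (-0.684139)) = -1.390606
t=0.130000, p=-1.390606:
  k1 = f(0.130000, -1.390606) = -0.682190
  k2 = f(0.260000, -1.479291) = -0.659086
  p ← -1.390606 + (0.13/2)·(-0.682190 + (-0.659086)) = -1.477789
p(0.26) ≈ -1.4778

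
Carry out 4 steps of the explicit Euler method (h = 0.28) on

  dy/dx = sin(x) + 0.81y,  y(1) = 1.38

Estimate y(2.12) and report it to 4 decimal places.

4.5780

Euler: y_{n+1} = y_n + h·f(x_n, y_n).
x=1.000000, y=1.380000: f=1.959271 → y ← 1.380000 + 0.28·1.959271 = 1.928596
x=1.280000, y=1.928596: f=2.520179 → y ← 1.928596 + 0.28·2.520179 = 2.634246
x=1.560000, y=2.634246: f=3.133681 → y ← 2.634246 + 0.28·3.133681 = 3.511677
x=1.840000, y=3.511677: f=3.808441 → y ← 3.511677 + 0.28·3.808441 = 4.578040
y(2.12) ≈ 4.5780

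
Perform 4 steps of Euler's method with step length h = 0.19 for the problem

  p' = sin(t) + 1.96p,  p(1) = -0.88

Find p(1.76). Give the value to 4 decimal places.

Euler: p_{n+1} = p_n + h·f(t_n, p_n).
t=1.000000, p=-0.880000: f=-0.883329 → p ← -0.880000 + 0.19·(-0.883329) = -1.047833
t=1.190000, p=-1.047833: f=-1.125383 → p ← -1.047833 + 0.19·(-1.125383) = -1.261655
t=1.380000, p=-1.261655: f=-1.490991 → p ← -1.261655 + 0.19·(-1.490991) = -1.544943
t=1.570000, p=-1.544943: f=-2.028090 → p ← -1.544943 + 0.19·(-2.028090) = -1.930280
p(1.76) ≈ -1.9303

-1.9303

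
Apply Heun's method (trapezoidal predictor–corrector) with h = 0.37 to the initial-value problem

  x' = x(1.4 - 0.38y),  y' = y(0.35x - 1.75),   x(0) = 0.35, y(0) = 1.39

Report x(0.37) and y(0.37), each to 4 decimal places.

Heun on (x,y): k1 = f(t_n, state_n); k2 = f(t_n + h, state_n + h·k1); state_{n+1} = state_n + (h/2)·(k1 + k2).
0.000000: (0.350000, 1.390000)
  k1 = (0.305130, -2.262225)
  predictor → (0.462898, 0.552977)
  k2 = (0.550788, -0.878119)
  → (0.508345, 0.809036)
(x(0.37), y(0.37)) ≈ (0.5083, 0.8090)

0.5083, 0.8090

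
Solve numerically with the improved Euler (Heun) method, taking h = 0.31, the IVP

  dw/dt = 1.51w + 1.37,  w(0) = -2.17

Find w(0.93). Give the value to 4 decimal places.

-5.8657

Heun: k1 = f(t_n, w_n); k2 = f(t_n + h, w_n + h·k1); w_{n+1} = w_n + (h/2)·(k1 + k2).
t=0.000000, w=-2.170000:
  k1 = f(0.000000, -2.170000) = -1.906700
  k2 = f(0.310000, -2.761077) = -2.799226
  w ← -2.170000 + (0.31/2)·(-1.906700 + (-2.799226)) = -2.899419
t=0.310000, w=-2.899419:
  k1 = f(0.310000, -2.899419) = -3.008122
  k2 = f(0.620000, -3.831936) = -4.416224
  w ← -2.899419 + (0.31/2)·(-3.008122 + (-4.416224)) = -4.050192
t=0.620000, w=-4.050192:
  k1 = f(0.620000, -4.050192) = -4.745790
  k2 = f(0.930000, -5.521387) = -6.967295
  w ← -4.050192 + (0.31/2)·(-4.745790 + (-6.967295)) = -5.865720
w(0.93) ≈ -5.8657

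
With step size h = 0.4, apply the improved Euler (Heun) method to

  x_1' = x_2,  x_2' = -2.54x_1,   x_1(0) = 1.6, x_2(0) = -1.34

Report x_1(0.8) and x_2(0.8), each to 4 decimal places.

-0.4886, -2.8967

Heun on (x_1,x_2): k1 = f(x_n, state_n); k2 = f(x_n + h, state_n + h·k1); state_{n+1} = state_n + (h/2)·(k1 + k2).
0.000000: (1.600000, -1.340000)
  k1 = (-1.340000, -4.064000)
  predictor → (1.064000, -2.965600)
  k2 = (-2.965600, -2.702560)
  → (0.738880, -2.693312)
0.400000: (0.738880, -2.693312)
  k1 = (-2.693312, -1.876755)
  predictor → (-0.338445, -3.444014)
  k2 = (-3.444014, 0.859650)
  → (-0.488585, -2.896733)
(x_1(0.8), x_2(0.8)) ≈ (-0.4886, -2.8967)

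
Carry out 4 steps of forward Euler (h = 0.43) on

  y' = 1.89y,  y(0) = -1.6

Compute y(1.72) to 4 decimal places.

Euler: y_{n+1} = y_n + h·f(x_n, y_n).
x=0.000000, y=-1.600000: f=-3.024000 → y ← -1.600000 + 0.43·(-3.024000) = -2.900320
x=0.430000, y=-2.900320: f=-5.481605 → y ← -2.900320 + 0.43·(-5.481605) = -5.257410
x=0.860000, y=-5.257410: f=-9.936505 → y ← -5.257410 + 0.43·(-9.936505) = -9.530107
x=1.290000, y=-9.530107: f=-18.011903 → y ← -9.530107 + 0.43·(-18.011903) = -17.275225
y(1.72) ≈ -17.2752

-17.2752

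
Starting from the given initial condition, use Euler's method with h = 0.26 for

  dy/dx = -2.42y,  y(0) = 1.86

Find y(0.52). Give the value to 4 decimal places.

0.2557

Euler: y_{n+1} = y_n + h·f(x_n, y_n).
x=0.000000, y=1.860000: f=-4.501200 → y ← 1.860000 + 0.26·(-4.501200) = 0.689688
x=0.260000, y=0.689688: f=-1.669045 → y ← 0.689688 + 0.26·(-1.669045) = 0.255736
y(0.52) ≈ 0.2557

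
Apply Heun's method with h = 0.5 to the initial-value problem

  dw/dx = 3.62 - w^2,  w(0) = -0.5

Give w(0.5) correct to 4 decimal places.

Heun: k1 = f(x_n, w_n); k2 = f(x_n + h, w_n + h·k1); w_{n+1} = w_n + (h/2)·(k1 + k2).
x=0.000000, w=-0.500000:
  k1 = f(0.000000, -0.500000) = 3.370000
  k2 = f(0.500000, 1.185000) = 2.215775
  w ← -0.500000 + (0.5/2)·(3.370000 + 2.215775) = 0.896444
w(0.5) ≈ 0.8964

0.8964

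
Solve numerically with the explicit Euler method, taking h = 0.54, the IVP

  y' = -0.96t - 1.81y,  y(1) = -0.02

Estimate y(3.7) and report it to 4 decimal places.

Euler: y_{n+1} = y_n + h·f(t_n, y_n).
t=1.000000, y=-0.020000: f=-0.923800 → y ← -0.020000 + 0.54·(-0.923800) = -0.518852
t=1.540000, y=-0.518852: f=-0.539278 → y ← -0.518852 + 0.54·(-0.539278) = -0.810062
t=2.080000, y=-0.810062: f=-0.530588 → y ← -0.810062 + 0.54·(-0.530588) = -1.096579
t=2.620000, y=-1.096579: f=-0.530391 → y ← -1.096579 + 0.54·(-0.530391) = -1.382991
t=3.160000, y=-1.382991: f=-0.530387 → y ← -1.382991 + 0.54·(-0.530387) = -1.669400
y(3.7) ≈ -1.6694

-1.6694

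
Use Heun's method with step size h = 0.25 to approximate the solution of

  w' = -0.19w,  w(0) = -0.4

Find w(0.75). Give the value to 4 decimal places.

Heun: k1 = f(x_n, w_n); k2 = f(x_n + h, w_n + h·k1); w_{n+1} = w_n + (h/2)·(k1 + k2).
x=0.000000, w=-0.400000:
  k1 = f(0.000000, -0.400000) = 0.076000
  k2 = f(0.250000, -0.381000) = 0.072390
  w ← -0.400000 + (0.25/2)·(0.076000 + 0.072390) = -0.381451
x=0.250000, w=-0.381451:
  k1 = f(0.250000, -0.381451) = 0.072476
  k2 = f(0.500000, -0.363332) = 0.069033
  w ← -0.381451 + (0.25/2)·(0.072476 + 0.069033) = -0.363763
x=0.500000, w=-0.363763:
  k1 = f(0.500000, -0.363763) = 0.069115
  k2 = f(0.750000, -0.346484) = 0.065832
  w ← -0.363763 + (0.25/2)·(0.069115 + 0.065832) = -0.346894
w(0.75) ≈ -0.3469

-0.3469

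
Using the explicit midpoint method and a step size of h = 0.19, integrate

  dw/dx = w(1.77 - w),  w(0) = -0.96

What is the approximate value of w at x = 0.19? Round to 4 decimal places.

-1.6443

Midpoint: k1 = f(x_n, w_n); k2 = f(x_n + h/2, w_n + (h/2)·k1); w_{n+1} = w_n + h·k2.
x=0.000000, w=-0.960000:
  k1 = f(0.000000, -0.960000) = -2.620800
  k2 = f(0.095000, -1.208976) = -3.601510
  w ← -0.960000 + 0.19·(-3.601510) = -1.644287
w(0.19) ≈ -1.6443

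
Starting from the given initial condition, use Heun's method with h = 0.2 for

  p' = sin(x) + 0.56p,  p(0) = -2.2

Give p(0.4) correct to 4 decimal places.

-2.6679

Heun: k1 = f(x_n, p_n); k2 = f(x_n + h, p_n + h·k1); p_{n+1} = p_n + (h/2)·(k1 + k2).
x=0.000000, p=-2.200000:
  k1 = f(0.000000, -2.200000) = -1.232000
  k2 = f(0.200000, -2.446400) = -1.171315
  p ← -2.200000 + (0.2/2)·(-1.232000 + (-1.171315)) = -2.440331
x=0.200000, p=-2.440331:
  k1 = f(0.200000, -2.440331) = -1.167916
  k2 = f(0.400000, -2.673915) = -1.107974
  p ← -2.440331 + (0.2/2)·(-1.167916 + (-1.107974)) = -2.667920
p(0.4) ≈ -2.6679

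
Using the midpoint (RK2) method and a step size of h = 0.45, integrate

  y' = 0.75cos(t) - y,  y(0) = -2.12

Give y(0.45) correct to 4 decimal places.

Midpoint: k1 = f(t_n, y_n); k2 = f(t_n + h/2, y_n + (h/2)·k1); y_{n+1} = y_n + h·k2.
t=0.000000, y=-2.120000:
  k1 = f(0.000000, -2.120000) = 2.870000
  k2 = f(0.225000, -1.474250) = 2.205346
  y ← -2.120000 + 0.45·2.205346 = -1.127594
y(0.45) ≈ -1.1276

-1.1276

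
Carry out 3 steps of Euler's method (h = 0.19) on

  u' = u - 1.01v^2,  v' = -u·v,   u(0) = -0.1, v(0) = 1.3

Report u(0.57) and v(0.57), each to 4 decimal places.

-1.4244, 1.6721

Euler on (u,v): u_{n+1} = u_n + h·u', v_{n+1} = v_n + h·v'.
0.000000: (-0.100000, 1.300000); f=(-1.806900, 0.130000) → (-0.443311, 1.324700)
0.190000: (-0.443311, 1.324700); f=(-2.215689, 0.587254) → (-0.864292, 1.436278)
0.380000: (-0.864292, 1.436278); f=(-2.947816, 1.241364) → (-1.424377, 1.672137)
(u(0.57), v(0.57)) ≈ (-1.4244, 1.6721)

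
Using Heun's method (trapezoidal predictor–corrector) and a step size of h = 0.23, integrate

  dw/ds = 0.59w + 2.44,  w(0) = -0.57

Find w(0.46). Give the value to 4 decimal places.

0.5382

Heun: k1 = f(s_n, w_n); k2 = f(s_n + h, w_n + h·k1); w_{n+1} = w_n + (h/2)·(k1 + k2).
s=0.000000, w=-0.570000:
  k1 = f(0.000000, -0.570000) = 2.103700
  k2 = f(0.230000, -0.086149) = 2.389172
  w ← -0.570000 + (0.23/2)·(2.103700 + 2.389172) = -0.053320
s=0.230000, w=-0.053320:
  k1 = f(0.230000, -0.053320) = 2.408541
  k2 = f(0.460000, 0.500645) = 2.735380
  w ← -0.053320 + (0.23/2)·(2.408541 + 2.735380) = 0.538231
w(0.46) ≈ 0.5382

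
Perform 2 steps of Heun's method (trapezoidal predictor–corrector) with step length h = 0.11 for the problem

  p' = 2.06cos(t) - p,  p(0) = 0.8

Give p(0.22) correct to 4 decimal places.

Heun: k1 = f(t_n, p_n); k2 = f(t_n + h, p_n + h·k1); p_{n+1} = p_n + (h/2)·(k1 + k2).
t=0.000000, p=0.800000:
  k1 = f(0.000000, 0.800000) = 1.260000
  k2 = f(0.110000, 0.938600) = 1.108950
  p ← 0.800000 + (0.11/2)·(1.260000 + 1.108950) = 0.930292
t=0.110000, p=0.930292:
  k1 = f(0.110000, 0.930292) = 1.117257
  k2 = f(0.220000, 1.053191) = 0.957158
  p ← 0.930292 + (0.11/2)·(1.117257 + 0.957158) = 1.044385
p(0.22) ≈ 1.0444

1.0444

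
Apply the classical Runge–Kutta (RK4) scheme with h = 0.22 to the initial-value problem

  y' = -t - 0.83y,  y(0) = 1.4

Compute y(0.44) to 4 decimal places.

0.8857

RK4: k1 = f(t_n, y_n); k2 = f(t_n + h/2, y_n + (h/2)·k1); k3 = f(t_n + h/2, y_n + (h/2)·k2); k4 = f(t_n + h, y_n + h·k3); y_{n+1} = y_n + (h/6)·(k1 + 2k2 + 2k3 + k4).
t=0.000000, y=1.400000:
  k1 = f(0.000000, 1.400000) = -1.162000
  k2 = f(0.110000, 1.272180) = -1.165909
  k3 = f(0.110000, 1.271750) = -1.165552
  k4 = f(0.220000, 1.143578) = -1.169170
  y ← 1.400000 + (0.22/6)·(k1 + 2k2 + 2k3 + k4) = 1.143550
t=0.220000, y=1.143550:
  k1 = f(0.220000, 1.143550) = -1.169146
  k2 = f(0.330000, 1.014944) = -1.172403
  k3 = f(0.330000, 1.014586) = -1.172106
  k4 = f(0.440000, 0.885687) = -1.175120
  y ← 1.143550 + (0.22/6)·(k1 + 2k2 + 2k3 + k4) = 0.885663
y(0.44) ≈ 0.8857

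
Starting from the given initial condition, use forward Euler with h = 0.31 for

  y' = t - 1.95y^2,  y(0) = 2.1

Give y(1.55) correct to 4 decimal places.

-0.7578

Euler: y_{n+1} = y_n + h·f(t_n, y_n).
t=0.000000, y=2.100000: f=-8.599500 → y ← 2.100000 + 0.31·(-8.599500) = -0.565845
t=0.310000, y=-0.565845: f=-0.314352 → y ← -0.565845 + 0.31·(-0.314352) = -0.663294
t=0.620000, y=-0.663294: f=-0.237920 → y ← -0.663294 + 0.31·(-0.237920) = -0.737049
t=0.930000, y=-0.737049: f=-0.129322 → y ← -0.737049 + 0.31·(-0.129322) = -0.777139
t=1.240000, y=-0.777139: f=0.062307 → y ← -0.777139 + 0.31·0.062307 = -0.757824
y(1.55) ≈ -0.7578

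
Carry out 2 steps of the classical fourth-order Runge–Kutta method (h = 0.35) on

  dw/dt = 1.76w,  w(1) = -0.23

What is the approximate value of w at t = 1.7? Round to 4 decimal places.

RK4: k1 = f(t_n, w_n); k2 = f(t_n + h/2, w_n + (h/2)·k1); k3 = f(t_n + h/2, w_n + (h/2)·k2); k4 = f(t_n + h, w_n + h·k3); w_{n+1} = w_n + (h/6)·(k1 + 2k2 + 2k3 + k4).
t=1.000000, w=-0.230000:
  k1 = f(1.000000, -0.230000) = -0.404800
  k2 = f(1.175000, -0.300840) = -0.529478
  k3 = f(1.175000, -0.322659) = -0.567879
  k4 = f(1.350000, -0.428758) = -0.754614
  w ← -0.230000 + (0.35/6)·(k1 + 2k2 + 2k3 + k4) = -0.425658
t=1.350000, w=-0.425658:
  k1 = f(1.350000, -0.425658) = -0.749157
  k2 = f(1.525000, -0.556760) = -0.979898
  k3 = f(1.525000, -0.597140) = -1.050966
  k4 = f(1.700000, -0.793496) = -1.396552
  w ← -0.425658 + (0.35/6)·(k1 + 2k2 + 2k3 + k4) = -0.787758
w(1.7) ≈ -0.7878

-0.7878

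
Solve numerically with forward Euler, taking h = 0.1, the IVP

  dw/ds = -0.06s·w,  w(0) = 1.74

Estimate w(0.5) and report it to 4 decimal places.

1.7296

Euler: w_{n+1} = w_n + h·f(s_n, w_n).
s=0.000000, w=1.740000: f=0.000000 → w ← 1.740000 + 0.1·0.000000 = 1.740000
s=0.100000, w=1.740000: f=-0.010440 → w ← 1.740000 + 0.1·(-0.010440) = 1.738956
s=0.200000, w=1.738956: f=-0.020867 → w ← 1.738956 + 0.1·(-0.020867) = 1.736869
s=0.300000, w=1.736869: f=-0.031264 → w ← 1.736869 + 0.1·(-0.031264) = 1.733743
s=0.400000, w=1.733743: f=-0.041610 → w ← 1.733743 + 0.1·(-0.041610) = 1.729582
w(0.5) ≈ 1.7296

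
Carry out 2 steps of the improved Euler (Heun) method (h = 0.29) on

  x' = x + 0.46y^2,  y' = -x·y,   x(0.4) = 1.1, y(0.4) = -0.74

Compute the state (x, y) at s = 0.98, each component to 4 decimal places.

2.0652, -0.3161

Heun on (x,y): k1 = f(s_n, state_n); k2 = f(s_n + h, state_n + h·k1); state_{n+1} = state_n + (h/2)·(k1 + k2).
0.400000: (1.100000, -0.740000)
  k1 = (1.351896, 0.814000)
  predictor → (1.492050, -0.503940)
  k2 = (1.608869, 0.751904)
  → (1.529311, -0.512944)
0.690000: (1.529311, -0.512944)
  k1 = (1.650342, 0.784451)
  predictor → (2.007910, -0.285453)
  k2 = (2.045393, 0.573164)
  → (2.065193, -0.316090)
(x(0.98), y(0.98)) ≈ (2.0652, -0.3161)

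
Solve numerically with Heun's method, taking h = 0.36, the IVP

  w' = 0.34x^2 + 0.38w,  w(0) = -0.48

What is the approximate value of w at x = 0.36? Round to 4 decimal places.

-0.5422

Heun: k1 = f(x_n, w_n); k2 = f(x_n + h, w_n + h·k1); w_{n+1} = w_n + (h/2)·(k1 + k2).
x=0.000000, w=-0.480000:
  k1 = f(0.000000, -0.480000) = -0.182400
  k2 = f(0.360000, -0.545664) = -0.163288
  w ← -0.480000 + (0.36/2)·(-0.182400 + (-0.163288)) = -0.542224
w(0.36) ≈ -0.5422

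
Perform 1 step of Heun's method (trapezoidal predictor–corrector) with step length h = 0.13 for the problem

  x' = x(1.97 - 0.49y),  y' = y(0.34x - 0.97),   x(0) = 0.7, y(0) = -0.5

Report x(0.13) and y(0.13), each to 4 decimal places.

0.9292, -0.4567

Heun on (x,y): k1 = f(t_n, state_n); k2 = f(t_n + h, state_n + h·k1); state_{n+1} = state_n + (h/2)·(k1 + k2).
0.000000: (0.700000, -0.500000)
  k1 = (1.550500, 0.366000)
  predictor → (0.901565, -0.452420)
  k2 = (1.975947, 0.300166)
  → (0.929219, -0.456699)
(x(0.13), y(0.13)) ≈ (0.9292, -0.4567)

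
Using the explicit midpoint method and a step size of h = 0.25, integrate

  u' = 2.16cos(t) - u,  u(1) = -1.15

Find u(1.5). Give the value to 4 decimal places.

Midpoint: k1 = f(t_n, u_n); k2 = f(t_n + h/2, u_n + (h/2)·k1); u_{n+1} = u_n + h·k2.
t=1.000000, u=-1.150000:
  k1 = f(1.000000, -1.150000) = 2.317053
  k2 = f(1.125000, -0.860368) = 1.791710
  u ← -1.150000 + 0.25·1.791710 = -0.702073
t=1.250000, u=-0.702073:
  k1 = f(1.250000, -0.702073) = 1.383169
  k2 = f(1.375000, -0.529176) = 0.949400
  u ← -0.702073 + 0.25·0.949400 = -0.464723
u(1.5) ≈ -0.4647

-0.4647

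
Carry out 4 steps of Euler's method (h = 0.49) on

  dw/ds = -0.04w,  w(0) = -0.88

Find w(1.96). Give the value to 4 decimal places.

Euler: w_{n+1} = w_n + h·f(s_n, w_n).
s=0.000000, w=-0.880000: f=0.035200 → w ← -0.880000 + 0.49·0.035200 = -0.862752
s=0.490000, w=-0.862752: f=0.034510 → w ← -0.862752 + 0.49·0.034510 = -0.845842
s=0.980000, w=-0.845842: f=0.033834 → w ← -0.845842 + 0.49·0.033834 = -0.829264
s=1.470000, w=-0.829264: f=0.033171 → w ← -0.829264 + 0.49·0.033171 = -0.813010
w(1.96) ≈ -0.8130

-0.8130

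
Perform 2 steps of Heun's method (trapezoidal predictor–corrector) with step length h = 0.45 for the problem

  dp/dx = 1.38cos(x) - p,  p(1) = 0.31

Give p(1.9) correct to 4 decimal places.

0.1361

Heun: k1 = f(x_n, p_n); k2 = f(x_n + h, p_n + h·k1); p_{n+1} = p_n + (h/2)·(k1 + k2).
x=1.000000, p=0.310000:
  k1 = f(1.000000, 0.310000) = 0.435617
  k2 = f(1.450000, 0.506028) = -0.339734
  p ← 0.310000 + (0.45/2)·(0.435617 + (-0.339734)) = 0.331574
x=1.450000, p=0.331574:
  k1 = f(1.450000, 0.331574) = -0.165280
  k2 = f(1.900000, 0.257198) = -0.703337
  p ← 0.331574 + (0.45/2)·(-0.165280 + (-0.703337)) = 0.136135
p(1.9) ≈ 0.1361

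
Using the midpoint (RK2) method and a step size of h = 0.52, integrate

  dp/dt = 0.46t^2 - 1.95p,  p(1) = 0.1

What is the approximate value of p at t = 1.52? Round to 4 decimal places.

Midpoint: k1 = f(t_n, p_n); k2 = f(t_n + h/2, p_n + (h/2)·k1); p_{n+1} = p_n + h·k2.
t=1.000000, p=0.100000:
  k1 = f(1.000000, 0.100000) = 0.265000
  k2 = f(1.260000, 0.168900) = 0.400941
  p ← 0.100000 + 0.52·0.400941 = 0.308489
p(1.52) ≈ 0.3085

0.3085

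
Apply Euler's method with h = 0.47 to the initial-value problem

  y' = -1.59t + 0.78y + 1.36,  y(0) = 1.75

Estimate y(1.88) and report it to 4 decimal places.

Euler: y_{n+1} = y_n + h·f(t_n, y_n).
t=0.000000, y=1.750000: f=2.725000 → y ← 1.750000 + 0.47·2.725000 = 3.030750
t=0.470000, y=3.030750: f=2.976685 → y ← 3.030750 + 0.47·2.976685 = 4.429792
t=0.940000, y=4.429792: f=3.320638 → y ← 4.429792 + 0.47·3.320638 = 5.990492
t=1.410000, y=5.990492: f=3.790684 → y ← 5.990492 + 0.47·3.790684 = 7.772113
y(1.88) ≈ 7.7721

7.7721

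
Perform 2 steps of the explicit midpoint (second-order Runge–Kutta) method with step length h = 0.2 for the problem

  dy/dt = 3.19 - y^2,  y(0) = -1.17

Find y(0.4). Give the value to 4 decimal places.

Midpoint: k1 = f(t_n, y_n); k2 = f(t_n + h/2, y_n + (h/2)·k1); y_{n+1} = y_n + h·k2.
t=0.000000, y=-1.170000:
  k1 = f(0.000000, -1.170000) = 1.821100
  k2 = f(0.100000, -0.987890) = 2.214073
  y ← -1.170000 + 0.2·2.214073 = -0.727185
t=0.200000, y=-0.727185:
  k1 = f(0.200000, -0.727185) = 2.661201
  k2 = f(0.300000, -0.461065) = 2.977419
  y ← -0.727185 + 0.2·2.977419 = -0.131702
y(0.4) ≈ -0.1317

-0.1317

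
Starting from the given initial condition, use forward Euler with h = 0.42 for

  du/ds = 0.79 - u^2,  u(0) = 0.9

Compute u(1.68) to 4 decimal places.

Euler: u_{n+1} = u_n + h·f(s_n, u_n).
s=0.000000, u=0.900000: f=-0.020000 → u ← 0.900000 + 0.42·(-0.020000) = 0.891600
s=0.420000, u=0.891600: f=-0.004951 → u ← 0.891600 + 0.42·(-0.004951) = 0.889521
s=0.840000, u=0.889521: f=-0.001247 → u ← 0.889521 + 0.42·(-0.001247) = 0.888997
s=1.260000, u=0.888997: f=-0.000316 → u ← 0.888997 + 0.42·(-0.000316) = 0.888864
u(1.68) ≈ 0.8889

0.8889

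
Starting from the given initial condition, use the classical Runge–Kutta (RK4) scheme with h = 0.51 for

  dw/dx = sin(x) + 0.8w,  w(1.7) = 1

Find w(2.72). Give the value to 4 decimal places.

3.5338

RK4: k1 = f(x_n, w_n); k2 = f(x_n + h/2, w_n + (h/2)·k1); k3 = f(x_n + h/2, w_n + (h/2)·k2); k4 = f(x_n + h, w_n + h·k3); w_{n+1} = w_n + (h/6)·(k1 + 2k2 + 2k3 + k4).
x=1.700000, w=1.000000:
  k1 = f(1.700000, 1.000000) = 1.791665
  k2 = f(1.955000, 1.456875) = 2.092597
  k3 = f(1.955000, 1.533612) = 2.153987
  k4 = f(2.210000, 2.098533) = 2.481398
  w ← 1.000000 + (0.51/6)·(k1 + 2k2 + 2k3 + k4) = 2.085130
x=2.210000, w=2.085130:
  k1 = f(2.210000, 2.085130) = 2.470675
  k2 = f(2.465000, 2.715152) = 2.798261
  k3 = f(2.465000, 2.798686) = 2.865089
  k4 = f(2.720000, 3.546325) = 3.246274
  w ← 2.085130 + (0.51/6)·(k1 + 2k2 + 2k3 + k4) = 3.533840
w(2.72) ≈ 3.5338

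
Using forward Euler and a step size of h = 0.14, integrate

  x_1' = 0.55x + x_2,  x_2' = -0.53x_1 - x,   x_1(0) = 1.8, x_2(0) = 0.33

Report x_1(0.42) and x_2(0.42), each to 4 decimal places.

1.9116, -0.1392

Euler on (x_1,x_2): x_1_{n+1} = x_1_n + h·x_1', x_2_{n+1} = x_2_n + h·x_2'.
0.000000: (1.800000, 0.330000); f=(0.330000, -0.954000) → (1.846200, 0.196440)
0.140000: (1.846200, 0.196440); f=(0.273440, -1.118486) → (1.884482, 0.039852)
0.280000: (1.884482, 0.039852); f=(0.193852, -1.278775) → (1.911621, -0.139177)
(x_1(0.42), x_2(0.42)) ≈ (1.9116, -0.1392)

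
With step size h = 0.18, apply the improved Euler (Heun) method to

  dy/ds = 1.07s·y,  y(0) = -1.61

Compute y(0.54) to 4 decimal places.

Heun: k1 = f(s_n, y_n); k2 = f(s_n + h, y_n + h·k1); y_{n+1} = y_n + (h/2)·(k1 + k2).
s=0.000000, y=-1.610000:
  k1 = f(0.000000, -1.610000) = 0.000000
  k2 = f(0.180000, -1.610000) = -0.310086
  y ← -1.610000 + (0.18/2)·(0.000000 + (-0.310086)) = -1.637908
s=0.180000, y=-1.637908:
  k1 = f(0.180000, -1.637908) = -0.315461
  k2 = f(0.360000, -1.694691) = -0.652795
  y ← -1.637908 + (0.18/2)·(-0.315461 + (-0.652795)) = -1.725051
s=0.360000, y=-1.725051:
  k1 = f(0.360000, -1.725051) = -0.664490
  k2 = f(0.540000, -1.844659) = -1.065844
  y ← -1.725051 + (0.18/2)·(-0.664490 + (-1.065844)) = -1.880781
y(0.54) ≈ -1.8808

-1.8808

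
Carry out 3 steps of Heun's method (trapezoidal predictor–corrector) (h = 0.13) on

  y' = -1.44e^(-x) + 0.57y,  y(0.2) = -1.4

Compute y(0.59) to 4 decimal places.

-2.1785

Heun: k1 = f(x_n, y_n); k2 = f(x_n + h, y_n + h·k1); y_{n+1} = y_n + (h/2)·(k1 + k2).
x=0.200000, y=-1.400000:
  k1 = f(0.200000, -1.400000) = -1.976972
  k2 = f(0.330000, -1.657006) = -1.979744
  y ← -1.400000 + (0.13/2)·(-1.976972 + (-1.979744)) = -1.657187
x=0.330000, y=-1.657187:
  k1 = f(0.330000, -1.657187) = -1.979847
  k2 = f(0.460000, -1.914567) = -2.000351
  y ← -1.657187 + (0.13/2)·(-1.979847 + (-2.000351)) = -1.915899
x=0.460000, y=-1.915899:
  k1 = f(0.460000, -1.915899) = -2.001111
  k2 = f(0.590000, -2.176044) = -2.038576
  y ← -1.915899 + (0.13/2)·(-2.001111 + (-2.038576)) = -2.178479
y(0.59) ≈ -2.1785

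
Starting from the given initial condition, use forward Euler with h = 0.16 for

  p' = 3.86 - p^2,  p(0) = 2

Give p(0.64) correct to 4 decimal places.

Euler: p_{n+1} = p_n + h·f(t_n, p_n).
t=0.000000, p=2.000000: f=-0.140000 → p ← 2.000000 + 0.16·(-0.140000) = 1.977600
t=0.160000, p=1.977600: f=-0.050902 → p ← 1.977600 + 0.16·(-0.050902) = 1.969456
t=0.320000, p=1.969456: f=-0.018756 → p ← 1.969456 + 0.16·(-0.018756) = 1.966455
t=0.480000, p=1.966455: f=-0.006944 → p ← 1.966455 + 0.16·(-0.006944) = 1.965344
p(0.64) ≈ 1.9653

1.9653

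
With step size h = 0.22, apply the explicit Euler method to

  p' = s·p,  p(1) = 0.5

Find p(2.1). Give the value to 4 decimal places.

1.9662

Euler: p_{n+1} = p_n + h·f(s_n, p_n).
s=1.000000, p=0.500000: f=0.500000 → p ← 0.500000 + 0.22·0.500000 = 0.610000
s=1.220000, p=0.610000: f=0.744200 → p ← 0.610000 + 0.22·0.744200 = 0.773724
s=1.440000, p=0.773724: f=1.114163 → p ← 0.773724 + 0.22·1.114163 = 1.018840
s=1.660000, p=1.018840: f=1.691274 → p ← 1.018840 + 0.22·1.691274 = 1.390920
s=1.880000, p=1.390920: f=2.614930 → p ← 1.390920 + 0.22·2.614930 = 1.966205
p(2.1) ≈ 1.9662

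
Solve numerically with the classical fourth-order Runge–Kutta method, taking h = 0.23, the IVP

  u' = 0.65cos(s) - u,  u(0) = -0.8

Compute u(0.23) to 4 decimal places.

-0.5033

RK4: k1 = f(s_n, u_n); k2 = f(s_n + h/2, u_n + (h/2)·k1); k3 = f(s_n + h/2, u_n + (h/2)·k2); k4 = f(s_n + h, u_n + h·k3); u_{n+1} = u_n + (h/6)·(k1 + 2k2 + 2k3 + k4).
s=0.000000, u=-0.800000:
  k1 = f(0.000000, -0.800000) = 1.450000
  k2 = f(0.115000, -0.633250) = 1.278957
  k3 = f(0.115000, -0.652920) = 1.298627
  k4 = f(0.230000, -0.501316) = 1.134199
  u ← -0.800000 + (0.23/6)·(k1 + 2k2 + 2k3 + k4) = -0.503324
u(0.23) ≈ -0.5033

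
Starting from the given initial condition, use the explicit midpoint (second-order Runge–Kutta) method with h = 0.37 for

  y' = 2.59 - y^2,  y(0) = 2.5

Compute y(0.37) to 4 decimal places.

2.2288

Midpoint: k1 = f(t_n, y_n); k2 = f(t_n + h/2, y_n + (h/2)·k1); y_{n+1} = y_n + h·k2.
t=0.000000, y=2.500000:
  k1 = f(0.000000, 2.500000) = -3.660000
  k2 = f(0.185000, 1.822900) = -0.732964
  y ← 2.500000 + 0.37·(-0.732964) = 2.228803
y(0.37) ≈ 2.2288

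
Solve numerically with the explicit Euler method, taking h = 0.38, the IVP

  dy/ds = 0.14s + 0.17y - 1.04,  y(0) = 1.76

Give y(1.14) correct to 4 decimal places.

Euler: y_{n+1} = y_n + h·f(s_n, y_n).
s=0.000000, y=1.760000: f=-0.740800 → y ← 1.760000 + 0.38·(-0.740800) = 1.478496
s=0.380000, y=1.478496: f=-0.735456 → y ← 1.478496 + 0.38·(-0.735456) = 1.199023
s=0.760000, y=1.199023: f=-0.729766 → y ← 1.199023 + 0.38·(-0.729766) = 0.921712
y(1.14) ≈ 0.9217

0.9217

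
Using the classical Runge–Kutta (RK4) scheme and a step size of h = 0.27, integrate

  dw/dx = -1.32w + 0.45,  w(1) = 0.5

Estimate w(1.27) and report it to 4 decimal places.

RK4: k1 = f(x_n, w_n); k2 = f(x_n + h/2, w_n + (h/2)·k1); k3 = f(x_n + h/2, w_n + (h/2)·k2); k4 = f(x_n + h, w_n + h·k3); w_{n+1} = w_n + (h/6)·(k1 + 2k2 + 2k3 + k4).
x=1.000000, w=0.500000:
  k1 = f(1.000000, 0.500000) = -0.210000
  k2 = f(1.135000, 0.471650) = -0.172578
  k3 = f(1.135000, 0.476702) = -0.179247
  k4 = f(1.270000, 0.451603) = -0.146117
  w ← 0.500000 + (0.27/6)·(k1 + 2k2 + 2k3 + k4) = 0.452311
w(1.27) ≈ 0.4523

0.4523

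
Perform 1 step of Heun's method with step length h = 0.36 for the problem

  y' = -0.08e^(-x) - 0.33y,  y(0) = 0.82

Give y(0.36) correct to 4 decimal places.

0.7056

Heun: k1 = f(x_n, y_n); k2 = f(x_n + h, y_n + h·k1); y_{n+1} = y_n + (h/2)·(k1 + k2).
x=0.000000, y=0.820000:
  k1 = f(0.000000, 0.820000) = -0.350600
  k2 = f(0.360000, 0.693784) = -0.284763
  y ← 0.820000 + (0.36/2)·(-0.350600 + (-0.284763)) = 0.705635
y(0.36) ≈ 0.7056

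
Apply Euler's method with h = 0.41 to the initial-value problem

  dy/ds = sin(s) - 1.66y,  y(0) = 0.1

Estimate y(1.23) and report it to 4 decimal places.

Euler: y_{n+1} = y_n + h·f(s_n, y_n).
s=0.000000, y=0.100000: f=-0.166000 → y ← 0.100000 + 0.41·(-0.166000) = 0.031940
s=0.410000, y=0.031940: f=0.345589 → y ← 0.031940 + 0.41·0.345589 = 0.173631
s=0.820000, y=0.173631: f=0.442918 → y ← 0.173631 + 0.41·0.442918 = 0.355228
y(1.23) ≈ 0.3552

0.3552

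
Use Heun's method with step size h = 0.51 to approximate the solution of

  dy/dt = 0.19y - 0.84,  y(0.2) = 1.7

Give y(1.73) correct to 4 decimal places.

0.7836

Heun: k1 = f(t_n, y_n); k2 = f(t_n + h, y_n + h·k1); y_{n+1} = y_n + (h/2)·(k1 + k2).
t=0.200000, y=1.700000:
  k1 = f(0.200000, 1.700000) = -0.517000
  k2 = f(0.710000, 1.436330) = -0.567097
  y ← 1.700000 + (0.51/2)·(-0.517000 + (-0.567097)) = 1.423555
t=0.710000, y=1.423555:
  k1 = f(0.710000, 1.423555) = -0.569525
  k2 = f(1.220000, 1.133098) = -0.624711
  y ← 1.423555 + (0.51/2)·(-0.569525 + (-0.624711)) = 1.119025
t=1.220000, y=1.119025:
  k1 = f(1.220000, 1.119025) = -0.627385
  k2 = f(1.730000, 0.799059) = -0.688179
  y ← 1.119025 + (0.51/2)·(-0.627385 + (-0.688179)) = 0.783556
y(1.73) ≈ 0.7836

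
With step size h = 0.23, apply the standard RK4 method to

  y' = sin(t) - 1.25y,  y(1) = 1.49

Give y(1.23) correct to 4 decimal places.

1.2973

RK4: k1 = f(t_n, y_n); k2 = f(t_n + h/2, y_n + (h/2)·k1); k3 = f(t_n + h/2, y_n + (h/2)·k2); k4 = f(t_n + h, y_n + h·k3); y_{n+1} = y_n + (h/6)·(k1 + 2k2 + 2k3 + k4).
t=1.000000, y=1.490000:
  k1 = f(1.000000, 1.490000) = -1.021029
  k2 = f(1.115000, 1.372582) = -0.817816
  k3 = f(1.115000, 1.395951) = -0.847028
  k4 = f(1.230000, 1.295184) = -0.676491
  y ← 1.490000 + (0.23/6)·(k1 + 2k2 + 2k3 + k4) = 1.297290
y(1.23) ≈ 1.2973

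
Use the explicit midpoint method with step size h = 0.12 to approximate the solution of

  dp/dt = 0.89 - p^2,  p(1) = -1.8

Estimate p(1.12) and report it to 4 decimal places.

-2.1453

Midpoint: k1 = f(t_n, p_n); k2 = f(t_n + h/2, p_n + (h/2)·k1); p_{n+1} = p_n + h·k2.
t=1.000000, p=-1.800000:
  k1 = f(1.000000, -1.800000) = -2.350000
  k2 = f(1.060000, -1.941000) = -2.877481
  p ← -1.800000 + 0.12·(-2.877481) = -2.145298
p(1.12) ≈ -2.1453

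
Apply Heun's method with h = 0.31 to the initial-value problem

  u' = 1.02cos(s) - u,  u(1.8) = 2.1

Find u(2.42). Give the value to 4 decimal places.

0.8910

Heun: k1 = f(s_n, u_n); k2 = f(s_n + h, u_n + h·k1); u_{n+1} = u_n + (h/2)·(k1 + k2).
s=1.800000, u=2.100000:
  k1 = f(1.800000, 2.100000) = -2.331746
  k2 = f(2.110000, 1.377159) = -1.900881
  u ← 2.100000 + (0.31/2)·(-2.331746 + (-1.900881)) = 1.443943
s=2.110000, u=1.443943:
  k1 = f(2.110000, 1.443943) = -1.967665
  k2 = f(2.420000, 0.833967) = -1.599736
  u ← 1.443943 + (0.31/2)·(-1.967665 + (-1.599736)) = 0.890996
u(2.42) ≈ 0.8910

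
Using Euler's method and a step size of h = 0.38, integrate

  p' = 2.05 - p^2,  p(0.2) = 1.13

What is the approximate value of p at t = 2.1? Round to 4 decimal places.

Euler: p_{n+1} = p_n + h·f(t_n, p_n).
t=0.200000, p=1.130000: f=0.773100 → p ← 1.130000 + 0.38·0.773100 = 1.423778
t=0.580000, p=1.423778: f=0.022856 → p ← 1.423778 + 0.38·0.022856 = 1.432463
t=0.960000, p=1.432463: f=-0.001951 → p ← 1.432463 + 0.38·(-0.001951) = 1.431722
t=1.340000, p=1.431722: f=0.000172 → p ← 1.431722 + 0.38·0.000172 = 1.431787
t=1.720000, p=1.431787: f=-0.000015 → p ← 1.431787 + 0.38·(-0.000015) = 1.431782
p(2.1) ≈ 1.4318

1.4318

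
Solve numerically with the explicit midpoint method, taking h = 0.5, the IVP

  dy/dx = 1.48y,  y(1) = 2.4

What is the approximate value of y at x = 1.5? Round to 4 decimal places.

4.8331

Midpoint: k1 = f(x_n, y_n); k2 = f(x_n + h/2, y_n + (h/2)·k1); y_{n+1} = y_n + h·k2.
x=1.000000, y=2.400000:
  k1 = f(1.000000, 2.400000) = 3.552000
  k2 = f(1.250000, 3.288000) = 4.866240
  y ← 2.400000 + 0.5·4.866240 = 4.833120
y(1.5) ≈ 4.8331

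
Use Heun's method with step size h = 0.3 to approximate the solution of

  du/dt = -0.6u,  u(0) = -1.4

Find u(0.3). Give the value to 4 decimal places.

Heun: k1 = f(t_n, u_n); k2 = f(t_n + h, u_n + h·k1); u_{n+1} = u_n + (h/2)·(k1 + k2).
t=0.000000, u=-1.400000:
  k1 = f(0.000000, -1.400000) = 0.840000
  k2 = f(0.300000, -1.148000) = 0.688800
  u ← -1.400000 + (0.3/2)·(0.840000 + 0.688800) = -1.170680
u(0.3) ≈ -1.1707

-1.1707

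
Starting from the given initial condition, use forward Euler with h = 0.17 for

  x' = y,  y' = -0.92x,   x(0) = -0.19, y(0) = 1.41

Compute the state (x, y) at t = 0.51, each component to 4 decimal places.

0.5379, 1.3859

Euler on (x,y): x_{n+1} = x_n + h·x', y_{n+1} = y_n + h·y'.
0.000000: (-0.190000, 1.410000); f=(1.410000, 0.174800) → (0.049700, 1.439716)
0.170000: (0.049700, 1.439716); f=(1.439716, -0.045724) → (0.294452, 1.431943)
0.340000: (0.294452, 1.431943); f=(1.431943, -0.270896) → (0.537882, 1.385891)
(x(0.51), y(0.51)) ≈ (0.5379, 1.3859)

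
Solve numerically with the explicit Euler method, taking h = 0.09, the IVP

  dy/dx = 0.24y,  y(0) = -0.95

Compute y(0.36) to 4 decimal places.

Euler: y_{n+1} = y_n + h·f(x_n, y_n).
x=0.000000, y=-0.950000: f=-0.228000 → y ← -0.950000 + 0.09·(-0.228000) = -0.970520
x=0.090000, y=-0.970520: f=-0.232925 → y ← -0.970520 + 0.09·(-0.232925) = -0.991483
x=0.180000, y=-0.991483: f=-0.237956 → y ← -0.991483 + 0.09·(-0.237956) = -1.012899
x=0.270000, y=-1.012899: f=-0.243096 → y ← -1.012899 + 0.09·(-0.243096) = -1.034778
y(0.36) ≈ -1.0348

-1.0348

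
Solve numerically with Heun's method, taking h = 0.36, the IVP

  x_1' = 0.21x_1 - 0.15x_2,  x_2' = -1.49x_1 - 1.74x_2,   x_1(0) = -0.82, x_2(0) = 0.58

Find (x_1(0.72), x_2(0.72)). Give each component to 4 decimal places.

-1.0300, 0.7414

Heun on (x_1,x_2): k1 = f(t_n, state_n); k2 = f(t_n + h, state_n + h·k1); state_{n+1} = state_n + (h/2)·(k1 + k2).
0.000000: (-0.820000, 0.580000)
  k1 = (-0.259200, 0.212600)
  predictor → (-0.913312, 0.656536)
  k2 = (-0.290276, 0.218462)
  → (-0.918906, 0.657591)
0.360000: (-0.918906, 0.657591)
  k1 = (-0.291609, 0.224961)
  predictor → (-1.023885, 0.738577)
  k2 = (-0.325802, 0.240464)
  → (-1.030040, 0.741368)
(x_1(0.72), x_2(0.72)) ≈ (-1.0300, 0.7414)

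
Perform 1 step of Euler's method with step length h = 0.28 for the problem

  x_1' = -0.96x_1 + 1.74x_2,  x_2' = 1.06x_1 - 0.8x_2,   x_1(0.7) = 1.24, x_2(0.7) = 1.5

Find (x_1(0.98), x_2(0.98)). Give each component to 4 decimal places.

1.6375, 1.5320

Euler on (x_1,x_2): x_1_{n+1} = x_1_n + h·x_1', x_2_{n+1} = x_2_n + h·x_2'.
0.700000: (1.240000, 1.500000); f=(1.419600, 0.114400) → (1.637488, 1.532032)
(x_1(0.98), x_2(0.98)) ≈ (1.6375, 1.5320)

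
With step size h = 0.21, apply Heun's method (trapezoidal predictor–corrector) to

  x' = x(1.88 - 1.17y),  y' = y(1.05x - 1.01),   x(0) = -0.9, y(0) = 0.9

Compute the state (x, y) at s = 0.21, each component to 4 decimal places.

-1.1178, 0.5972

Heun on (x,y): k1 = f(s_n, state_n); k2 = f(s_n + h, state_n + h·k1); state_{n+1} = state_n + (h/2)·(k1 + k2).
0.000000: (-0.900000, 0.900000)
  k1 = (-0.744300, -1.759500)
  predictor → (-1.056303, 0.530505)
  k2 = (-1.330212, -1.124203)
  → (-1.117824, 0.597211)
(x(0.21), y(0.21)) ≈ (-1.1178, 0.5972)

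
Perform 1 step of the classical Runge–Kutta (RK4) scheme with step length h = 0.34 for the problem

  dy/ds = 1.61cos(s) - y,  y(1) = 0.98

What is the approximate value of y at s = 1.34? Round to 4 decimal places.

RK4: k1 = f(s_n, y_n); k2 = f(s_n + h/2, y_n + (h/2)·k1); k3 = f(s_n + h/2, y_n + (h/2)·k2); k4 = f(s_n + h, y_n + h·k3); y_{n+1} = y_n + (h/6)·(k1 + 2k2 + 2k3 + k4).
s=1.000000, y=0.980000:
  k1 = f(1.000000, 0.980000) = -0.110113
  k2 = f(1.170000, 0.961281) = -0.333137
  k3 = f(1.170000, 0.923367) = -0.295223
  k4 = f(1.340000, 0.879624) = -0.511332
  y ← 0.980000 + (0.34/6)·(k1 + 2k2 + 2k3 + k4) = 0.873571
y(1.34) ≈ 0.8736

0.8736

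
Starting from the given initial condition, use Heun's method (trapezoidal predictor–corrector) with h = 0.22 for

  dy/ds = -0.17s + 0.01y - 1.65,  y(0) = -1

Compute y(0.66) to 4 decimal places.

-2.1363

Heun: k1 = f(s_n, y_n); k2 = f(s_n + h, y_n + h·k1); y_{n+1} = y_n + (h/2)·(k1 + k2).
s=0.000000, y=-1.000000:
  k1 = f(0.000000, -1.000000) = -1.660000
  k2 = f(0.220000, -1.365200) = -1.701052
  y ← -1.000000 + (0.22/2)·(-1.660000 + (-1.701052)) = -1.369716
s=0.220000, y=-1.369716:
  k1 = f(0.220000, -1.369716) = -1.701097
  k2 = f(0.440000, -1.743957) = -1.742240
  y ← -1.369716 + (0.22/2)·(-1.701097 + (-1.742240)) = -1.748483
s=0.440000, y=-1.748483:
  k1 = f(0.440000, -1.748483) = -1.742285
  k2 = f(0.660000, -2.131785) = -1.783518
  y ← -1.748483 + (0.22/2)·(-1.742285 + (-1.783518)) = -2.136321
y(0.66) ≈ -2.1363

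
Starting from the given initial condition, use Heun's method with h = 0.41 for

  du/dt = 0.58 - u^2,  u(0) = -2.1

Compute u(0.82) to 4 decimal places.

-76.6403

Heun: k1 = f(t_n, u_n); k2 = f(t_n + h, u_n + h·k1); u_{n+1} = u_n + (h/2)·(k1 + k2).
t=0.000000, u=-2.100000:
  k1 = f(0.000000, -2.100000) = -3.830000
  k2 = f(0.410000, -3.670300) = -12.891102
  u ← -2.100000 + (0.41/2)·(-3.830000 + (-12.891102)) = -5.527826
t=0.410000, u=-5.527826:
  k1 = f(0.410000, -5.527826) = -29.976859
  k2 = f(0.820000, -17.818338) = -316.913181
  u ← -5.527826 + (0.41/2)·(-29.976859 + (-316.913181)) = -76.640284
u(0.82) ≈ -76.6403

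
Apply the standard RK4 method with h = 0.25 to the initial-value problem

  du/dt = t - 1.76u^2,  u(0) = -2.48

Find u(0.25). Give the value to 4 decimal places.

RK4: k1 = f(t_n, u_n); k2 = f(t_n + h/2, u_n + (h/2)·k1); k3 = f(t_n + h/2, u_n + (h/2)·k2); k4 = f(t_n + h, u_n + h·k3); u_{n+1} = u_n + (h/6)·(k1 + 2k2 + 2k3 + k4).
t=0.000000, u=-2.480000:
  k1 = f(0.000000, -2.480000) = -10.824704
  k2 = f(0.125000, -3.833088) = -25.733912
  k3 = f(0.125000, -5.696739) = -56.991990
  k4 = f(0.250000, -16.727997) = -492.243583
  u ← -2.480000 + (0.25/6)·(k1 + 2k2 + 2k3 + k4) = -30.335004
u(0.25) ≈ -30.3350

-30.3350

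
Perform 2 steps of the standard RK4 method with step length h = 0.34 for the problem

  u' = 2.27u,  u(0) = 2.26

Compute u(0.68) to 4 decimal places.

10.5545

RK4: k1 = f(s_n, u_n); k2 = f(s_n + h/2, u_n + (h/2)·k1); k3 = f(s_n + h/2, u_n + (h/2)·k2); k4 = f(s_n + h, u_n + h·k3); u_{n+1} = u_n + (h/6)·(k1 + 2k2 + 2k3 + k4).
s=0.000000, u=2.260000:
  k1 = f(0.000000, 2.260000) = 5.130200
  k2 = f(0.170000, 3.132134) = 7.109944
  k3 = f(0.170000, 3.468691) = 7.873927
  k4 = f(0.340000, 4.937135) = 11.207297
  u ← 2.260000 + (0.34/6)·(k1 + 2k2 + 2k3 + k4) = 4.883964
s=0.340000, u=4.883964:
  k1 = f(0.340000, 4.883964) = 11.086597
  k2 = f(0.510000, 6.768685) = 15.364915
  k3 = f(0.510000, 7.495999) = 17.015918
  k4 = f(0.680000, 10.669376) = 24.219483
  u ← 4.883964 + (0.34/6)·(k1 + 2k2 + 2k3 + k4) = 10.554469
u(0.68) ≈ 10.5545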